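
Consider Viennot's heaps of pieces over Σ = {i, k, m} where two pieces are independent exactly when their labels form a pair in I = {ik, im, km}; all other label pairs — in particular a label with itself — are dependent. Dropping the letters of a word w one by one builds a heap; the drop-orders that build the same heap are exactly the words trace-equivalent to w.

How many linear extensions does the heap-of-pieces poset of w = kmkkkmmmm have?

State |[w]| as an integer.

126

piece 0:k — minimal
piece 1:m — minimal
piece 2:k rests on {0:k}
piece 3:k rests on {2:k}
piece 4:k rests on {3:k}
piece 5:m rests on {1:m}
piece 6:m rests on {5:m}
piece 7:m rests on {6:m}
piece 8:m rests on {7:m}
minimal pieces: {0:k, 1:m}
ways to finish when only these pieces remain (= sum over removing one remaining piece with nothing left below it):
  1 left: {4}→1  {8}→1
  2 left: {3,4}→1  {4,8}→2  {7,8}→1
  3 left: {2,3,4}→1  {3,4,8}→3  {4,7,8}→3  {6,7,8}→1
  4 left: {0,2,3,4}→1  {2,3,4,8}→4  {3,4,7,8}→6  {4,6,7,8}→4  {5,6,7,8}→1
  5 left: {0,2,3,4,8}→5  {1,5,6,7,8}→1  {2,3,4,7,8}→10  {3,4,6,7,8}→10  {4,5,6,7,8}→5
  6 left: {0,2,3,4,7,8}→15  {1,4,5,6,7,8}→6  {2,3,4,6,7,8}→20  {3,4,5,6,7,8}→15
  7 left: {0,2,3,4,6,7,8}→35  {1,3,4,5,6,7,8}→21  {2,3,4,5,6,7,8}→35
  placing 0:k first → 56 extensions
  placing 1:m first → 70 extensions
total linear extensions = 126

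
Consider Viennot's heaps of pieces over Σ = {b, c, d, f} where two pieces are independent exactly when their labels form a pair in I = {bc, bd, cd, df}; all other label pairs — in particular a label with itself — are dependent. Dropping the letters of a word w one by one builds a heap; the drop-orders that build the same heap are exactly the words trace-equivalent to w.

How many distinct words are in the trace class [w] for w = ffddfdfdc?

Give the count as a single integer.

126

0(f) covers ∅
1(f) covers 0:f
2(d) covers ∅
3(d) covers 2:d
4(f) covers 1:f
5(d) covers 3:d
6(f) covers 4:f
7(d) covers 5:d
8(c) covers 6:f
floor of heap: 0:f, 2:d
completions by unplaced set U, small U first (add the entries for U minus each lowest piece of U):
  |U|=1: {7}:1  {8}:1
  |U|=2: {5,7}:1  {6,8}:1  {7,8}:2
  |U|=3: {3,5,7}:1  {4,6,8}:1  {5,7,8}:3  {6,7,8}:3
  |U|=4: {1,4,6,8}:1  {2,3,5,7}:1  {3,5,7,8}:4  {4,6,7,8}:4  {5,6,7,8}:6
  |U|=5: {0,1,4,6,8}:1  {1,4,6,7,8}:5  {2,3,5,7,8}:5  {3,5,6,7,8}:10  {4,5,6,7,8}:10
  |U|=6: {0,1,4,6,7,8}:6  {1,4,5,6,7,8}:15  {2,3,5,6,7,8}:15  {3,4,5,6,7,8}:20
  |U|=7: {0,1,4,5,6,7,8}:21  {1,3,4,5,6,7,8}:35  {2,3,4,5,6,7,8}:35
  start at 0(f): 70
  start at 2(d): 56
sum over floor = 126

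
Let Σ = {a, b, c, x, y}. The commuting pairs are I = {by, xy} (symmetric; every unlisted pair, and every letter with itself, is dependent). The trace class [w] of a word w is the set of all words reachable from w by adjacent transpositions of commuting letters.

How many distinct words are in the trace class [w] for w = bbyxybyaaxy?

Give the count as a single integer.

70

0(b) covers ∅
1(b) covers 0:b
2(y) covers ∅
3(x) covers 1:b
4(y) covers 2:y
5(b) covers 3:x
6(y) covers 4:y
7(a) covers 5:b, 6:y
8(a) covers 7:a
9(x) covers 8:a
10(y) covers 8:a
floor of heap: 0:b, 2:y
completions by unplaced set U, small U first (add the entries for U minus each lowest piece of U):
  |U|=1: {9}:1  {10}:1
  |U|=2: {9,10}:2
  |U|=3: {8,9,10}:2
  |U|=4: {7,8,9,10}:2
  |U|=5: {5,7,8,9,10}:2  {6,7,8,9,10}:2
  |U|=6: {3,5,7,8,9,10}:2  {4,6,7,8,9,10}:2  {5,6,7,8,9,10}:4
  |U|=7: {1,3,5,7,8,9,10}:2  {2,4,6,7,8,9,10}:2  {3,5,6,7,8,9,10}:6  {4,5,6,7,8,9,10}:6
  |U|=8: {0,1,3,5,7,8,9,10}:2  {1,3,5,6,7,8,9,10}:8  {2,4,5,6,7,8,9,10}:8  {3,4,5,6,7,8,9,10}:12
  |U|=9: {0,1,3,5,6,7,8,9,10}:10  {1,3,4,5,6,7,8,9,10}:20  {2,3,4,5,6,7,8,9,10}:20
  start at 0(b): 40
  start at 2(y): 30
sum over floor = 70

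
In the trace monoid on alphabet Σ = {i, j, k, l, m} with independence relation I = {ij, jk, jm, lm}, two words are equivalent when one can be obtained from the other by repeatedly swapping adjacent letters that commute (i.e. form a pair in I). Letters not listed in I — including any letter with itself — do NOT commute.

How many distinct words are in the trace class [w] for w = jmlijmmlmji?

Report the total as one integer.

0(j) covers ∅
1(m) covers ∅
2(l) covers 0:j
3(i) covers 1:m, 2:l
4(j) covers 2:l
5(m) covers 3:i
6(m) covers 5:m
7(l) covers 3:i, 4:j
8(m) covers 6:m
9(j) covers 7:l
10(i) covers 7:l, 8:m
floor of heap: 0:j, 1:m
completions by unplaced set U, small U first (add the entries for U minus each lowest piece of U):
  |U|=1: {9}:1  {10}:1
  |U|=2: {8,10}:1  {9,10}:2
  |U|=3: {6,8,10}:1  {7,9,10}:2  {8,9,10}:3
  |U|=4: {4,7,9,10}:2  {5,6,8,10}:1  {6,8,9,10}:4  {7,8,9,10}:5
  |U|=5: {4,7,8,9,10}:7  {5,6,8,9,10}:5  {6,7,8,9,10}:9
  |U|=6: {4,6,7,8,9,10}:16  {5,6,7,8,9,10}:14
  |U|=7: {3,5,6,7,8,9,10}:14  {4,5,6,7,8,9,10}:30
  |U|=8: {1,3,5,6,7,8,9,10}:14  {3,4,5,6,7,8,9,10}:44
  |U|=9: {1,3,4,5,6,7,8,9,10}:58  {2,3,4,5,6,7,8,9,10}:44
  start at 0(j): 102
  start at 1(m): 44
sum over floor = 146

146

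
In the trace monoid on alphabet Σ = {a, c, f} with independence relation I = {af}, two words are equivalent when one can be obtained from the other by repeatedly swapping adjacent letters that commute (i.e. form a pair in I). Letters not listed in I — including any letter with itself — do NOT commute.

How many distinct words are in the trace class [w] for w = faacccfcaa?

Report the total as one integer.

0(f) covers ∅
1(a) covers ∅
2(a) covers 1:a
3(c) covers 0:f, 2:a
4(c) covers 3:c
5(c) covers 4:c
6(f) covers 5:c
7(c) covers 6:f
8(a) covers 7:c
9(a) covers 8:a
floor of heap: 0:f, 1:a
completions by unplaced set U, small U first (add the entries for U minus each lowest piece of U):
  |U|=1: {9}:1
  |U|=2: {8,9}:1
  |U|=3: {7,8,9}:1
  |U|=4: {6,7,8,9}:1
  |U|=5: {5,6,7,8,9}:1
  |U|=6: {4,5,6,7,8,9}:1
  |U|=7: {3,4,5,6,7,8,9}:1
  |U|=8: {0,3,4,5,6,7,8,9}:1  {2,3,4,5,6,7,8,9}:1
  start at 0(f): 1
  start at 1(a): 2
sum over floor = 3

3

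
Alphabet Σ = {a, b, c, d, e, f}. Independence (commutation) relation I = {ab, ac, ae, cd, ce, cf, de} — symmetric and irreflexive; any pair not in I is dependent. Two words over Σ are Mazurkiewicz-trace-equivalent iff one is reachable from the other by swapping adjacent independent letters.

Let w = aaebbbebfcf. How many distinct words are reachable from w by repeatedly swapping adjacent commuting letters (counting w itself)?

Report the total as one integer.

92

drop 0:a onto floor
drop 1:a onto {0:a}
drop 2:e onto floor
drop 3:b onto {2:e}
drop 4:b onto {3:b}
drop 5:b onto {4:b}
drop 6:e onto {5:b}
drop 7:b onto {6:e}
drop 8:f onto {1:a, 7:b}
drop 9:c onto {7:b}
drop 10:f onto {8:f}
ground layer = {0:a, 2:e}
drop-orders for the pieces not yet dropped (sum over which currently-grounded one goes next):
  1 to go: {9} 1  {10} 1
  2 to go: {8,10} 1  {9,10} 2
  3 to go: {1,8,10} 1  {8,9,10} 3
  4 to go: {0,1,8,10} 1  {1,8,9,10} 4  {7,8,9,10} 3
  5 to go: {0,1,8,9,10} 5  {1,7,8,9,10} 7  {6,7,8,9,10} 3
  6 to go: {0,1,7,8,9,10} 12  {1,6,7,8,9,10} 10  {5,6,7,8,9,10} 3
  7 to go: {0,1,6,7,8,9,10} 22  {1,5,6,7,8,9,10} 13  {4,5,6,7,8,9,10} 3
  8 to go: {0,1,5,6,7,8,9,10} 35  {1,4,5,6,7,8,9,10} 16  {3,4,5,6,7,8,9,10} 3
  9 to go: {0,1,4,5,6,7,8,9,10} 51  {1,3,4,5,6,7,8,9,10} 19  {2,3,4,5,6,7,8,9,10} 3
  if 0:a drops first: 22 orders
  if 2:e drops first: 70 orders
heap linearizations: 92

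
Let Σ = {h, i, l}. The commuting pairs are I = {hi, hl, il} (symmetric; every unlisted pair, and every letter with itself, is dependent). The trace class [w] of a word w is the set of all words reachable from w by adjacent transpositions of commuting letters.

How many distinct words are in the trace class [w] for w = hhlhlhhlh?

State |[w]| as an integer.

drop 0:h onto floor
drop 1:h onto {0:h}
drop 2:l onto floor
drop 3:h onto {1:h}
drop 4:l onto {2:l}
drop 5:h onto {3:h}
drop 6:h onto {5:h}
drop 7:l onto {4:l}
drop 8:h onto {6:h}
ground layer = {0:h, 2:l}
drop-orders for the pieces not yet dropped (sum over which currently-grounded one goes next):
  1 to go: {7} 1  {8} 1
  2 to go: {4,7} 1  {6,8} 1  {7,8} 2
  3 to go: {2,4,7} 1  {4,7,8} 3  {5,6,8} 1  {6,7,8} 3
  4 to go: {2,4,7,8} 4  {3,5,6,8} 1  {4,6,7,8} 6  {5,6,7,8} 4
  5 to go: {1,3,5,6,8} 1  {2,4,6,7,8} 10  {3,5,6,7,8} 5  {4,5,6,7,8} 10
  6 to go: {0,1,3,5,6,8} 1  {1,3,5,6,7,8} 6  {2,4,5,6,7,8} 20  {3,4,5,6,7,8} 15
  7 to go: {0,1,3,5,6,7,8} 7  {1,3,4,5,6,7,8} 21  {2,3,4,5,6,7,8} 35
  if 0:h drops first: 56 orders
  if 2:l drops first: 28 orders
heap linearizations: 84

84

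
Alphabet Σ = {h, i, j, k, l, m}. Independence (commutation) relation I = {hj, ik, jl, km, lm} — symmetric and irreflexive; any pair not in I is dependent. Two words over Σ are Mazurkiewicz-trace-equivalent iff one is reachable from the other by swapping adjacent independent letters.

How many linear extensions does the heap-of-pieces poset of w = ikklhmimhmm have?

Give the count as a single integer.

3

drop 0:i onto floor
drop 1:k onto floor
drop 2:k onto {1:k}
drop 3:l onto {0:i, 2:k}
drop 4:h onto {3:l}
drop 5:m onto {4:h}
drop 6:i onto {5:m}
drop 7:m onto {6:i}
drop 8:h onto {7:m}
drop 9:m onto {8:h}
drop 10:m onto {9:m}
ground layer = {0:i, 1:k}
drop-orders for the pieces not yet dropped (sum over which currently-grounded one goes next):
  1 to go: {10} 1
  2 to go: {9,10} 1
  3 to go: {8,9,10} 1
  4 to go: {7,8,9,10} 1
  5 to go: {6,7,8,9,10} 1
  6 to go: {5,6,7,8,9,10} 1
  7 to go: {4,5,6,7,8,9,10} 1
  8 to go: {3,4,5,6,7,8,9,10} 1
  9 to go: {0,3,4,5,6,7,8,9,10} 1  {2,3,4,5,6,7,8,9,10} 1
  if 0:i drops first: 1 orders
  if 1:k drops first: 2 orders
heap linearizations: 3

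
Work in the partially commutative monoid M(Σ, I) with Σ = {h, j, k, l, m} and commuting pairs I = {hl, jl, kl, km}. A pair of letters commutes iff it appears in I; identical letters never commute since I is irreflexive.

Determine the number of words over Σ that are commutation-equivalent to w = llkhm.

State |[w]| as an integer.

6

piece 0:l — minimal
piece 1:l rests on {0:l}
piece 2:k — minimal
piece 3:h rests on {2:k}
piece 4:m rests on {1:l, 3:h}
minimal pieces: {0:l, 2:k}
ways to finish when only these pieces remain (= sum over removing one remaining piece with nothing left below it):
  1 left: {4}→1
  2 left: {1,4}→1  {3,4}→1
  3 left: {0,1,4}→1  {1,3,4}→2  {2,3,4}→1
  placing 0:l first → 3 extensions
  placing 2:k first → 3 extensions
total linear extensions = 6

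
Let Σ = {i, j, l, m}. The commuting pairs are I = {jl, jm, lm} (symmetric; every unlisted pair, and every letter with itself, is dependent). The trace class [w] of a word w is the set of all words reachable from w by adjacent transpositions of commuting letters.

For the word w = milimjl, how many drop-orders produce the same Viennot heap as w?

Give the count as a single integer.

#0=m has no predecessor
#1=i depends on [0:m]
#2=l depends on [1:i]
#3=i depends on [2:l]
#4=m depends on [3:i]
#5=j depends on [3:i]
#6=l depends on [3:i]
sources: [0:m]
N(rest) = Σ N(rest − s) over sources s of rest; N(one piece) = 1:
  size 1 → [4]=1  [5]=1  [6]=1
  size 2 → [4,5]=2  [4,6]=2  [5,6]=2
  size 3 → [4,5,6]=6
  size 4 → [3,4,5,6]=6
  size 5 → [2,3,4,5,6]=6
  first=0(m) contributes 6

6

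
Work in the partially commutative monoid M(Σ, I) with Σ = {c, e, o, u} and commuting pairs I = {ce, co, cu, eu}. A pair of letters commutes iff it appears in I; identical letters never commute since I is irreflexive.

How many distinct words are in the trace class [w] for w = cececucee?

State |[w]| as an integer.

piece 0:c — minimal
piece 1:e — minimal
piece 2:c rests on {0:c}
piece 3:e rests on {1:e}
piece 4:c rests on {2:c}
piece 5:u — minimal
piece 6:c rests on {4:c}
piece 7:e rests on {3:e}
piece 8:e rests on {7:e}
minimal pieces: {0:c, 1:e, 5:u}
ways to finish when only these pieces remain (= sum over removing one remaining piece with nothing left below it):
  1 left: {5}→1  {6}→1  {8}→1
  2 left: {4,6}→1  {5,6}→2  {5,8}→2  {6,8}→2  {7,8}→1
  3 left: {2,4,6}→1  {3,7,8}→1  {4,5,6}→3  {4,6,8}→3  {5,6,8}→6  {5,7,8}→3  {6,7,8}→3
  4 left: {0,2,4,6}→1  {1,3,7,8}→1  {2,4,5,6}→4  {2,4,6,8}→4  {3,5,7,8}→4  {3,6,7,8}→4  {4,5,6,8}→12  {4,6,7,8}→6  {5,6,7,8}→12
  5 left: {0,2,4,5,6}→5  {0,2,4,6,8}→5  {1,3,5,7,8}→5  {1,3,6,7,8}→5  {2,4,5,6,8}→20  {2,4,6,7,8}→10  {3,4,6,7,8}→10  {3,5,6,7,8}→20  {4,5,6,7,8}→30
  6 left: {0,2,4,5,6,8}→30  {0,2,4,6,7,8}→15  {1,3,4,6,7,8}→15  {1,3,5,6,7,8}→30  {2,3,4,6,7,8}→20  {2,4,5,6,7,8}→60  {3,4,5,6,7,8}→60
  7 left: {0,2,3,4,6,7,8}→35  {0,2,4,5,6,7,8}→105  {1,2,3,4,6,7,8}→35  {1,3,4,5,6,7,8}→105  {2,3,4,5,6,7,8}→140
  placing 0:c first → 280 extensions
  placing 1:e first → 280 extensions
  placing 5:u first → 70 extensions
total linear extensions = 630

630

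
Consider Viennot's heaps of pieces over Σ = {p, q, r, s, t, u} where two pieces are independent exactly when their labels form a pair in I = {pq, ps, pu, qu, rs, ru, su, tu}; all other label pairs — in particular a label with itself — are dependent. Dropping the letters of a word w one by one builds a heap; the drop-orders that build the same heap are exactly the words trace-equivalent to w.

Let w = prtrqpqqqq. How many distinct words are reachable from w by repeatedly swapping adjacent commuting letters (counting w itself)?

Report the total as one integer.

#0=p has no predecessor
#1=r depends on [0:p]
#2=t depends on [1:r]
#3=r depends on [2:t]
#4=q depends on [3:r]
#5=p depends on [3:r]
#6=q depends on [4:q]
#7=q depends on [6:q]
#8=q depends on [7:q]
#9=q depends on [8:q]
sources: [0:p]
N(rest) = Σ N(rest − s) over sources s of rest; N(one piece) = 1:
  size 1 → [5]=1  [9]=1
  size 2 → [5,9]=2  [8,9]=1
  size 3 → [5,8,9]=3  [7,8,9]=1
  size 4 → [5,7,8,9]=4  [6,7,8,9]=1
  size 5 → [4,6,7,8,9]=1  [5,6,7,8,9]=5
  size 6 → [4,5,6,7,8,9]=6
  size 7 → [3,4,5,6,7,8,9]=6
  size 8 → [2,3,4,5,6,7,8,9]=6
  first=0(p) contributes 6

6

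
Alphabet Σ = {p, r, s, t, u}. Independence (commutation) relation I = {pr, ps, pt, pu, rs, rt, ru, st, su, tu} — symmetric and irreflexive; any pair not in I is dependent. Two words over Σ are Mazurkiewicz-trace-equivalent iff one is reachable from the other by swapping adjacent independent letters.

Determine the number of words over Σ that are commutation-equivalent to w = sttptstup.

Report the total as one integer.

3780

#0=s has no predecessor
#1=t has no predecessor
#2=t depends on [1:t]
#3=p has no predecessor
#4=t depends on [2:t]
#5=s depends on [0:s]
#6=t depends on [4:t]
#7=u has no predecessor
#8=p depends on [3:p]
sources: [0:s, 1:t, 3:p, 7:u]
N(rest) = Σ N(rest − s) over sources s of rest; N(one piece) = 1:
  size 1 → [5]=1  [6]=1  [7]=1  [8]=1
  size 2 → [0,5]=1  [3,8]=1  [4,6]=1  [5,6]=2  [5,7]=2  [5,8]=2  [6,7]=2  [6,8]=2  [7,8]=2
  size 3 → [0,5,6]=3  [0,5,7]=3  [0,5,8]=3  [2,4,6]=1  [3,5,8]=3  [3,6,8]=3  [3,7,8]=3  [4,5,6]=3  [4,6,7]=3  [4,6,8]=3  [5,6,7]=6  [5,6,8]=6  [5,7,8]=6  [6,7,8]=6
  size 4 → [0,3,5,8]=6  [0,4,5,6]=6  [0,5,6,7]=12  [0,5,6,8]=12  [0,5,7,8]=12  [1,2,4,6]=1  [2,4,5,6]=4  [2,4,6,7]=4  [2,4,6,8]=4  [3,4,6,8]=6  [3,5,6,8]=12  [3,5,7,8]=12  [3,6,7,8]=12  [4,5,6,7]=12  [4,5,6,8]=12  [4,6,7,8]=12  [5,6,7,8]=24
  size 5 → [0,2,4,5,6]=10  [0,3,5,6,8]=30  [0,3,5,7,8]=30  [0,4,5,6,7]=30  [0,4,5,6,8]=30  [0,5,6,7,8]=60  [1,2,4,5,6]=5  [1,2,4,6,7]=5  [1,2,4,6,8]=5  [2,3,4,6,8]=10  [2,4,5,6,7]=20  [2,4,5,6,8]=20  [2,4,6,7,8]=20  [3,4,5,6,8]=30  [3,4,6,7,8]=30  [3,5,6,7,8]=60  [4,5,6,7,8]=60
  size 6 → [0,1,2,4,5,6]=15  [0,2,4,5,6,7]=60  [0,2,4,5,6,8]=60  [0,3,4,5,6,8]=90  [0,3,5,6,7,8]=180  [0,4,5,6,7,8]=180  [1,2,3,4,6,8]=15  [1,2,4,5,6,7]=30  [1,2,4,5,6,8]=30  [1,2,4,6,7,8]=30  [2,3,4,5,6,8]=60  [2,3,4,6,7,8]=60  [2,4,5,6,7,8]=120  [3,4,5,6,7,8]=180
  size 7 → [0,1,2,4,5,6,7]=105  [0,1,2,4,5,6,8]=105  [0,2,3,4,5,6,8]=210  [0,2,4,5,6,7,8]=420  [0,3,4,5,6,7,8]=630  [1,2,3,4,5,6,8]=105  [1,2,3,4,6,7,8]=105  [1,2,4,5,6,7,8]=210  [2,3,4,5,6,7,8]=420
  first=0(s) contributes 840
  first=1(t) contributes 1680
  first=3(p) contributes 840
  first=7(u) contributes 420
|[w]| = 3780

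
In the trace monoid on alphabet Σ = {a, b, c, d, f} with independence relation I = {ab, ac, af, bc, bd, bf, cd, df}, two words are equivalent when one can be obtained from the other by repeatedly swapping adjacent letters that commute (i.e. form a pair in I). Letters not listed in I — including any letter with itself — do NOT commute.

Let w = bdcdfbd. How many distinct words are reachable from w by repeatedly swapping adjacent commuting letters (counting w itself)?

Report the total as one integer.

210

#0=b has no predecessor
#1=d has no predecessor
#2=c has no predecessor
#3=d depends on [1:d]
#4=f depends on [2:c]
#5=b depends on [0:b]
#6=d depends on [3:d]
sources: [0:b, 1:d, 2:c]
N(rest) = Σ N(rest − s) over sources s of rest; N(one piece) = 1:
  size 1 → [4]=1  [5]=1  [6]=1
  size 2 → [0,5]=1  [2,4]=1  [3,6]=1  [4,5]=2  [4,6]=2  [5,6]=2
  size 3 → [0,4,5]=3  [0,5,6]=3  [1,3,6]=1  [2,4,5]=3  [2,4,6]=3  [3,4,6]=3  [3,5,6]=3  [4,5,6]=6
  size 4 → [0,2,4,5]=6  [0,3,5,6]=6  [0,4,5,6]=12  [1,3,4,6]=4  [1,3,5,6]=4  [2,3,4,6]=6  [2,4,5,6]=12  [3,4,5,6]=12
  size 5 → [0,1,3,5,6]=10  [0,2,4,5,6]=30  [0,3,4,5,6]=30  [1,2,3,4,6]=10  [1,3,4,5,6]=20  [2,3,4,5,6]=30
  first=0(b) contributes 60
  first=1(d) contributes 90
  first=2(c) contributes 60
|[w]| = 210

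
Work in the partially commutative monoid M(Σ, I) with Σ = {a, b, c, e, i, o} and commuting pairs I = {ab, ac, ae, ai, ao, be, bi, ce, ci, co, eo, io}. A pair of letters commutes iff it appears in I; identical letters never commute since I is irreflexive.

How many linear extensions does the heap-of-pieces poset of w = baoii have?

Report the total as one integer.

drop 0:b onto floor
drop 1:a onto floor
drop 2:o onto {0:b}
drop 3:i onto floor
drop 4:i onto {3:i}
ground layer = {0:b, 1:a, 3:i}
drop-orders for the pieces not yet dropped (sum over which currently-grounded one goes next):
  1 to go: {1} 1  {2} 1  {4} 1
  2 to go: {0,2} 1  {1,2} 2  {1,4} 2  {2,4} 2  {3,4} 1
  3 to go: {0,1,2} 3  {0,2,4} 3  {1,2,4} 6  {1,3,4} 3  {2,3,4} 3
  if 0:b drops first: 12 orders
  if 1:a drops first: 6 orders
  if 3:i drops first: 12 orders
heap linearizations: 30

30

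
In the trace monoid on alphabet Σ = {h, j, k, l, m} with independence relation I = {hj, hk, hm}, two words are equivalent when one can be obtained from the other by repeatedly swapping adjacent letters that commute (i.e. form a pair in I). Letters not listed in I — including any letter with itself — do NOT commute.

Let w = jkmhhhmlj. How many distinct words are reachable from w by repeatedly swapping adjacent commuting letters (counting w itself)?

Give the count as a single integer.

35

#0=j has no predecessor
#1=k depends on [0:j]
#2=m depends on [1:k]
#3=h has no predecessor
#4=h depends on [3:h]
#5=h depends on [4:h]
#6=m depends on [2:m]
#7=l depends on [5:h, 6:m]
#8=j depends on [7:l]
sources: [0:j, 3:h]
N(rest) = Σ N(rest − s) over sources s of rest; N(one piece) = 1:
  size 1 → [8]=1
  size 2 → [7,8]=1
  size 3 → [5,7,8]=1  [6,7,8]=1
  size 4 → [2,6,7,8]=1  [4,5,7,8]=1  [5,6,7,8]=2
  size 5 → [1,2,6,7,8]=1  [2,5,6,7,8]=3  [3,4,5,7,8]=1  [4,5,6,7,8]=3
  size 6 → [0,1,2,6,7,8]=1  [1,2,5,6,7,8]=4  [2,4,5,6,7,8]=6  [3,4,5,6,7,8]=4
  size 7 → [0,1,2,5,6,7,8]=5  [1,2,4,5,6,7,8]=10  [2,3,4,5,6,7,8]=10
  first=0(j) contributes 20
  first=3(h) contributes 15
|[w]| = 35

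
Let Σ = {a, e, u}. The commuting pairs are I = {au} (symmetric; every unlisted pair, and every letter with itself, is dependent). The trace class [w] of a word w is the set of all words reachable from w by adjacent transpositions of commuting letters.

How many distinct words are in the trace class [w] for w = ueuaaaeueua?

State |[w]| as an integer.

#0=u has no predecessor
#1=e depends on [0:u]
#2=u depends on [1:e]
#3=a depends on [1:e]
#4=a depends on [3:a]
#5=a depends on [4:a]
#6=e depends on [2:u, 5:a]
#7=u depends on [6:e]
#8=e depends on [7:u]
#9=u depends on [8:e]
#10=a depends on [8:e]
sources: [0:u]
N(rest) = Σ N(rest − s) over sources s of rest; N(one piece) = 1:
  size 1 → [9]=1  [10]=1
  size 2 → [9,10]=2
  size 3 → [8,9,10]=2
  size 4 → [7,8,9,10]=2
  size 5 → [6,7,8,9,10]=2
  size 6 → [2,6,7,8,9,10]=2  [5,6,7,8,9,10]=2
  size 7 → [2,5,6,7,8,9,10]=4  [4,5,6,7,8,9,10]=2
  size 8 → [2,4,5,6,7,8,9,10]=6  [3,4,5,6,7,8,9,10]=2
  size 9 → [2,3,4,5,6,7,8,9,10]=8
  first=0(u) contributes 8

8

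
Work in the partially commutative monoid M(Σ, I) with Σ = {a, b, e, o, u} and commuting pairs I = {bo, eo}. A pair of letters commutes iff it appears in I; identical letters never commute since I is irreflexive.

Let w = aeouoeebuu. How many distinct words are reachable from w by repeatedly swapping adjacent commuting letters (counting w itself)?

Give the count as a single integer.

8

#0=a has no predecessor
#1=e depends on [0:a]
#2=o depends on [0:a]
#3=u depends on [1:e, 2:o]
#4=o depends on [3:u]
#5=e depends on [3:u]
#6=e depends on [5:e]
#7=b depends on [6:e]
#8=u depends on [4:o, 7:b]
#9=u depends on [8:u]
sources: [0:a]
N(rest) = Σ N(rest − s) over sources s of rest; N(one piece) = 1:
  size 1 → [9]=1
  size 2 → [8,9]=1
  size 3 → [4,8,9]=1  [7,8,9]=1
  size 4 → [4,7,8,9]=2  [6,7,8,9]=1
  size 5 → [4,6,7,8,9]=3  [5,6,7,8,9]=1
  size 6 → [4,5,6,7,8,9]=4
  size 7 → [3,4,5,6,7,8,9]=4
  size 8 → [1,3,4,5,6,7,8,9]=4  [2,3,4,5,6,7,8,9]=4
  first=0(a) contributes 8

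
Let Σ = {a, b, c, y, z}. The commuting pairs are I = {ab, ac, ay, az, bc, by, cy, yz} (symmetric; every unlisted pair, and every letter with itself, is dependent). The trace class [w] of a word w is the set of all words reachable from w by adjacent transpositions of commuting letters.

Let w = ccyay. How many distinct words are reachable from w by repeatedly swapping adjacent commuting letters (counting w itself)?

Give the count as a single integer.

piece 0:c — minimal
piece 1:c rests on {0:c}
piece 2:y — minimal
piece 3:a — minimal
piece 4:y rests on {2:y}
minimal pieces: {0:c, 2:y, 3:a}
ways to finish when only these pieces remain (= sum over removing one remaining piece with nothing left below it):
  1 left: {1}→1  {3}→1  {4}→1
  2 left: {0,1}→1  {1,3}→2  {1,4}→2  {2,4}→1  {3,4}→2
  3 left: {0,1,3}→3  {0,1,4}→3  {1,2,4}→3  {1,3,4}→6  {2,3,4}→3
  placing 0:c first → 12 extensions
  placing 2:y first → 12 extensions
  placing 3:a first → 6 extensions
total linear extensions = 30

30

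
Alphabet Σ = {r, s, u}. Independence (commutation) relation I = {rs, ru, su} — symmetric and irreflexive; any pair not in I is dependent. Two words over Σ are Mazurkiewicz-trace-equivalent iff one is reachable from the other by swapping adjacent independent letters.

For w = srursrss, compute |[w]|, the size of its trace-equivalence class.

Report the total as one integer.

piece 0:s — minimal
piece 1:r — minimal
piece 2:u — minimal
piece 3:r rests on {1:r}
piece 4:s rests on {0:s}
piece 5:r rests on {3:r}
piece 6:s rests on {4:s}
piece 7:s rests on {6:s}
minimal pieces: {0:s, 1:r, 2:u}
ways to finish when only these pieces remain (= sum over removing one remaining piece with nothing left below it):
  1 left: {2}→1  {5}→1  {7}→1
  2 left: {2,5}→2  {2,7}→2  {3,5}→1  {5,7}→2  {6,7}→1
  3 left: {1,3,5}→1  {2,3,5}→3  {2,5,7}→6  {2,6,7}→3  {3,5,7}→3  {4,6,7}→1  {5,6,7}→3
  4 left: {0,4,6,7}→1  {1,2,3,5}→4  {1,3,5,7}→4  {2,3,5,7}→12  {2,4,6,7}→4  {2,5,6,7}→12  {3,5,6,7}→6  {4,5,6,7}→4
  5 left: {0,2,4,6,7}→5  {0,4,5,6,7}→5  {1,2,3,5,7}→20  {1,3,5,6,7}→10  {2,3,5,6,7}→30  {2,4,5,6,7}→20  {3,4,5,6,7}→10
  6 left: {0,2,4,5,6,7}→30  {0,3,4,5,6,7}→15  {1,2,3,5,6,7}→60  {1,3,4,5,6,7}→20  {2,3,4,5,6,7}→60
  placing 0:s first → 140 extensions
  placing 1:r first → 105 extensions
  placing 2:u first → 35 extensions
total linear extensions = 280

280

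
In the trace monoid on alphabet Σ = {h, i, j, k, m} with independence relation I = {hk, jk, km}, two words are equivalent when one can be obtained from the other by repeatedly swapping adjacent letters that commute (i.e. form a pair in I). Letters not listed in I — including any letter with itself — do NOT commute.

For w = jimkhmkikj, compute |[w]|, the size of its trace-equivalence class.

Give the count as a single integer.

0(j) covers ∅
1(i) covers 0:j
2(m) covers 1:i
3(k) covers 1:i
4(h) covers 2:m
5(m) covers 4:h
6(k) covers 3:k
7(i) covers 5:m, 6:k
8(k) covers 7:i
9(j) covers 7:i
floor of heap: 0:j
completions by unplaced set U, small U first (add the entries for U minus each lowest piece of U):
  |U|=1: {8}:1  {9}:1
  |U|=2: {8,9}:2
  |U|=3: {7,8,9}:2
  |U|=4: {5,7,8,9}:2  {6,7,8,9}:2
  |U|=5: {3,6,7,8,9}:2  {4,5,7,8,9}:2  {5,6,7,8,9}:4
  |U|=6: {2,4,5,7,8,9}:2  {3,5,6,7,8,9}:6  {4,5,6,7,8,9}:6
  |U|=7: {2,4,5,6,7,8,9}:8  {3,4,5,6,7,8,9}:12
  |U|=8: {2,3,4,5,6,7,8,9}:20
  start at 0(j): 20

20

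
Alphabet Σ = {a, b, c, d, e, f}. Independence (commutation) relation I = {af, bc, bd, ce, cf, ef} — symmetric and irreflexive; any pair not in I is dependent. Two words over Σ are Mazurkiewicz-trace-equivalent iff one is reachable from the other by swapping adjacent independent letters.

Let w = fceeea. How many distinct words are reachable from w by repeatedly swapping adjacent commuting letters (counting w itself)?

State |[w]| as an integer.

drop 0:f onto floor
drop 1:c onto floor
drop 2:e onto floor
drop 3:e onto {2:e}
drop 4:e onto {3:e}
drop 5:a onto {1:c, 4:e}
ground layer = {0:f, 1:c, 2:e}
drop-orders for the pieces not yet dropped (sum over which currently-grounded one goes next):
  1 to go: {0} 1  {5} 1
  2 to go: {0,5} 2  {1,5} 1  {4,5} 1
  3 to go: {0,1,5} 3  {0,4,5} 3  {1,4,5} 2  {3,4,5} 1
  4 to go: {0,1,4,5} 8  {0,3,4,5} 4  {1,3,4,5} 3  {2,3,4,5} 1
  if 0:f drops first: 4 orders
  if 1:c drops first: 5 orders
  if 2:e drops first: 15 orders
heap linearizations: 24

24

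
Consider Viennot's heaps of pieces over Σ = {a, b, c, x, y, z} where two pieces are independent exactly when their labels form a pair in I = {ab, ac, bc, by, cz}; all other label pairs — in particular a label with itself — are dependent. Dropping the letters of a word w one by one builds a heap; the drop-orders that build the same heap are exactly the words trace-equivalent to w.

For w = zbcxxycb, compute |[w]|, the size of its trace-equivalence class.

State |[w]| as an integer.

#0=z has no predecessor
#1=b depends on [0:z]
#2=c has no predecessor
#3=x depends on [1:b, 2:c]
#4=x depends on [3:x]
#5=y depends on [4:x]
#6=c depends on [5:y]
#7=b depends on [4:x]
sources: [0:z, 2:c]
N(rest) = Σ N(rest − s) over sources s of rest; N(one piece) = 1:
  size 1 → [6]=1  [7]=1
  size 2 → [5,6]=1  [6,7]=2
  size 3 → [5,6,7]=3
  size 4 → [4,5,6,7]=3
  size 5 → [3,4,5,6,7]=3
  size 6 → [1,3,4,5,6,7]=3  [2,3,4,5,6,7]=3
  first=0(z) contributes 6
  first=2(c) contributes 3
|[w]| = 9

9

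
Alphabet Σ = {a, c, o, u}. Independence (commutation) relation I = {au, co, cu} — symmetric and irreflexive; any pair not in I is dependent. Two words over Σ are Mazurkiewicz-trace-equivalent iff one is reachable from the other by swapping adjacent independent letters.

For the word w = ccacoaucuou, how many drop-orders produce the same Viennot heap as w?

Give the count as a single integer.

piece 0:c — minimal
piece 1:c rests on {0:c}
piece 2:a rests on {1:c}
piece 3:c rests on {2:a}
piece 4:o rests on {2:a}
piece 5:a rests on {3:c, 4:o}
piece 6:u rests on {4:o}
piece 7:c rests on {5:a}
piece 8:u rests on {6:u}
piece 9:o rests on {5:a, 8:u}
piece 10:u rests on {9:o}
minimal pieces: {0:c}
ways to finish when only these pieces remain (= sum over removing one remaining piece with nothing left below it):
  1 left: {7}→1  {10}→1
  2 left: {7,10}→2  {9,10}→1
  3 left: {7,9,10}→3  {8,9,10}→1
  4 left: {5,7,9,10}→3  {6,8,9,10}→1  {7,8,9,10}→4
  5 left: {3,5,7,9,10}→3  {5,7,8,9,10}→7  {6,7,8,9,10}→5
  6 left: {3,5,7,8,9,10}→10  {5,6,7,8,9,10}→12
  7 left: {3,5,6,7,8,9,10}→22  {4,5,6,7,8,9,10}→12
  8 left: {3,4,5,6,7,8,9,10}→34
  9 left: {2,3,4,5,6,7,8,9,10}→34
  placing 0:c first → 34 extensions

34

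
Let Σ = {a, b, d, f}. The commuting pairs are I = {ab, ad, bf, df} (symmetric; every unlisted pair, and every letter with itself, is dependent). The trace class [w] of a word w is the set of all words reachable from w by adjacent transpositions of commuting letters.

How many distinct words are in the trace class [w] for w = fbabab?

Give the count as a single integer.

#0=f has no predecessor
#1=b has no predecessor
#2=a depends on [0:f]
#3=b depends on [1:b]
#4=a depends on [2:a]
#5=b depends on [3:b]
sources: [0:f, 1:b]
N(rest) = Σ N(rest − s) over sources s of rest; N(one piece) = 1:
  size 1 → [4]=1  [5]=1
  size 2 → [2,4]=1  [3,5]=1  [4,5]=2
  size 3 → [0,2,4]=1  [1,3,5]=1  [2,4,5]=3  [3,4,5]=3
  size 4 → [0,2,4,5]=4  [1,3,4,5]=4  [2,3,4,5]=6
  first=0(f) contributes 10
  first=1(b) contributes 10
|[w]| = 20

20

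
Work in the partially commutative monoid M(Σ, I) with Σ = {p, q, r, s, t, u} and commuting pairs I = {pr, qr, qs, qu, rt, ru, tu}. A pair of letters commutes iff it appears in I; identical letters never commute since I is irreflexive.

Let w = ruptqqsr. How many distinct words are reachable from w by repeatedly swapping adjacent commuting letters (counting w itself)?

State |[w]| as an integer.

0(r) covers ∅
1(u) covers ∅
2(p) covers 1:u
3(t) covers 2:p
4(q) covers 3:t
5(q) covers 4:q
6(s) covers 0:r, 3:t
7(r) covers 6:s
floor of heap: 0:r, 1:u
completions by unplaced set U, small U first (add the entries for U minus each lowest piece of U):
  |U|=1: {5}:1  {7}:1
  |U|=2: {4,5}:1  {5,7}:2  {6,7}:1
  |U|=3: {0,6,7}:1  {4,5,7}:3  {5,6,7}:3
  |U|=4: {0,5,6,7}:4  {4,5,6,7}:6
  |U|=5: {0,4,5,6,7}:10  {3,4,5,6,7}:6
  |U|=6: {0,3,4,5,6,7}:16  {2,3,4,5,6,7}:6
  start at 0(r): 6
  start at 1(u): 22
sum over floor = 28

28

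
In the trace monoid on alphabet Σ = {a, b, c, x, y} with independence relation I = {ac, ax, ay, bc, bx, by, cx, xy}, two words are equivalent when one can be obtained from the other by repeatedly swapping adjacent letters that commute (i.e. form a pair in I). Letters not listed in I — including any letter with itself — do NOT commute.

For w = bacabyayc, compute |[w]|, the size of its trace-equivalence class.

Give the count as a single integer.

drop 0:b onto floor
drop 1:a onto {0:b}
drop 2:c onto floor
drop 3:a onto {1:a}
drop 4:b onto {3:a}
drop 5:y onto {2:c}
drop 6:a onto {4:b}
drop 7:y onto {5:y}
drop 8:c onto {7:y}
ground layer = {0:b, 2:c}
drop-orders for the pieces not yet dropped (sum over which currently-grounded one goes next):
  1 to go: {6} 1  {8} 1
  2 to go: {4,6} 1  {6,8} 2  {7,8} 1
  3 to go: {3,4,6} 1  {4,6,8} 3  {5,7,8} 1  {6,7,8} 3
  4 to go: {1,3,4,6} 1  {2,5,7,8} 1  {3,4,6,8} 4  {4,6,7,8} 6  {5,6,7,8} 4
  5 to go: {0,1,3,4,6} 1  {1,3,4,6,8} 5  {2,5,6,7,8} 5  {3,4,6,7,8} 10  {4,5,6,7,8} 10
  6 to go: {0,1,3,4,6,8} 6  {1,3,4,6,7,8} 15  {2,4,5,6,7,8} 15  {3,4,5,6,7,8} 20
  7 to go: {0,1,3,4,6,7,8} 21  {1,3,4,5,6,7,8} 35  {2,3,4,5,6,7,8} 35
  if 0:b drops first: 70 orders
  if 2:c drops first: 56 orders
heap linearizations: 126

126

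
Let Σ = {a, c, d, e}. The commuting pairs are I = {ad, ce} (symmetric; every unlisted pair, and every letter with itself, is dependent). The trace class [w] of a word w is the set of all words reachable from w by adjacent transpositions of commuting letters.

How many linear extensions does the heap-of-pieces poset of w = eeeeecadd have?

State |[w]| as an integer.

0(e) covers ∅
1(e) covers 0:e
2(e) covers 1:e
3(e) covers 2:e
4(e) covers 3:e
5(c) covers ∅
6(a) covers 4:e, 5:c
7(d) covers 4:e, 5:c
8(d) covers 7:d
floor of heap: 0:e, 5:c
completions by unplaced set U, small U first (add the entries for U minus each lowest piece of U):
  |U|=1: {6}:1  {8}:1
  |U|=2: {6,8}:2  {7,8}:1
  |U|=3: {6,7,8}:3
  |U|=4: {4,6,7,8}:3  {5,6,7,8}:3
  |U|=5: {3,4,6,7,8}:3  {4,5,6,7,8}:6
  |U|=6: {2,3,4,6,7,8}:3  {3,4,5,6,7,8}:9
  |U|=7: {1,2,3,4,6,7,8}:3  {2,3,4,5,6,7,8}:12
  start at 0(e): 15
  start at 5(c): 3
sum over floor = 18

18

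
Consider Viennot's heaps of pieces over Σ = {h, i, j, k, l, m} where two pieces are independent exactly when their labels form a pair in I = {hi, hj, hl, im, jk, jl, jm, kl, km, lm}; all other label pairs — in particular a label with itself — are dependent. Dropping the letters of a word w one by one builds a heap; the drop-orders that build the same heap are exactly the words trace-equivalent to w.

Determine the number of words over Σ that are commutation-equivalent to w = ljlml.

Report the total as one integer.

20

0(l) covers ∅
1(j) covers ∅
2(l) covers 0:l
3(m) covers ∅
4(l) covers 2:l
floor of heap: 0:l, 1:j, 3:m
completions by unplaced set U, small U first (add the entries for U minus each lowest piece of U):
  |U|=1: {1}:1  {3}:1  {4}:1
  |U|=2: {1,3}:2  {1,4}:2  {2,4}:1  {3,4}:2
  |U|=3: {0,2,4}:1  {1,2,4}:3  {1,3,4}:6  {2,3,4}:3
  start at 0(l): 12
  start at 1(j): 4
  start at 3(m): 4
sum over floor = 20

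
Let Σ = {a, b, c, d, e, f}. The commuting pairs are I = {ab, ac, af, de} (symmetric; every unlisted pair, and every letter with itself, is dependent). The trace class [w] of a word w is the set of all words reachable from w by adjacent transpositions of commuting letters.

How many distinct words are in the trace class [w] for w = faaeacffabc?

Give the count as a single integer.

63

0(f) covers ∅
1(a) covers ∅
2(a) covers 1:a
3(e) covers 0:f, 2:a
4(a) covers 3:e
5(c) covers 3:e
6(f) covers 5:c
7(f) covers 6:f
8(a) covers 4:a
9(b) covers 7:f
10(c) covers 9:b
floor of heap: 0:f, 1:a
completions by unplaced set U, small U first (add the entries for U minus each lowest piece of U):
  |U|=1: {8}:1  {10}:1
  |U|=2: {4,8}:1  {8,10}:2  {9,10}:1
  |U|=3: {4,8,10}:3  {7,9,10}:1  {8,9,10}:3
  |U|=4: {4,8,9,10}:6  {6,7,9,10}:1  {7,8,9,10}:4
  |U|=5: {4,7,8,9,10}:10  {5,6,7,9,10}:1  {6,7,8,9,10}:5
  |U|=6: {4,6,7,8,9,10}:15  {5,6,7,8,9,10}:6
  |U|=7: {4,5,6,7,8,9,10}:21
  |U|=8: {3,4,5,6,7,8,9,10}:21
  |U|=9: {0,3,4,5,6,7,8,9,10}:21  {2,3,4,5,6,7,8,9,10}:21
  start at 0(f): 21
  start at 1(a): 42
sum over floor = 63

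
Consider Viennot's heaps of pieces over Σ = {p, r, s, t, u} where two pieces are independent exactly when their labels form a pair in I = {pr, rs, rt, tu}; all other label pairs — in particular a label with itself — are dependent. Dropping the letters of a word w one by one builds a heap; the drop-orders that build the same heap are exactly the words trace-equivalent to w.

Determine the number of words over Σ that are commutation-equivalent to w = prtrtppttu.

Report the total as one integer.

0(p) covers ∅
1(r) covers ∅
2(t) covers 0:p
3(r) covers 1:r
4(t) covers 2:t
5(p) covers 4:t
6(p) covers 5:p
7(t) covers 6:p
8(t) covers 7:t
9(u) covers 3:r, 6:p
floor of heap: 0:p, 1:r
completions by unplaced set U, small U first (add the entries for U minus each lowest piece of U):
  |U|=1: {8}:1  {9}:1
  |U|=2: {3,9}:1  {7,8}:1  {8,9}:2
  |U|=3: {1,3,9}:1  {3,8,9}:3  {7,8,9}:3
  |U|=4: {1,3,8,9}:4  {3,7,8,9}:6  {6,7,8,9}:3
  |U|=5: {1,3,7,8,9}:10  {3,6,7,8,9}:9  {5,6,7,8,9}:3
  |U|=6: {1,3,6,7,8,9}:19  {3,5,6,7,8,9}:12  {4,5,6,7,8,9}:3
  |U|=7: {1,3,5,6,7,8,9}:31  {2,4,5,6,7,8,9}:3  {3,4,5,6,7,8,9}:15
  |U|=8: {0,2,4,5,6,7,8,9}:3  {1,3,4,5,6,7,8,9}:46  {2,3,4,5,6,7,8,9}:18
  start at 0(p): 64
  start at 1(r): 21
sum over floor = 85

85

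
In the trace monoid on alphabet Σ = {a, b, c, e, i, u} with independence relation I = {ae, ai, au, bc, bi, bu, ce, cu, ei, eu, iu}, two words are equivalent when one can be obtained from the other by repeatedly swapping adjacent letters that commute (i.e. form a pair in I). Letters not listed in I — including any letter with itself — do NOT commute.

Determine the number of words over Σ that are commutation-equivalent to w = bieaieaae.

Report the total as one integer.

720

piece 0:b — minimal
piece 1:i — minimal
piece 2:e rests on {0:b}
piece 3:a rests on {0:b}
piece 4:i rests on {1:i}
piece 5:e rests on {2:e}
piece 6:a rests on {3:a}
piece 7:a rests on {6:a}
piece 8:e rests on {5:e}
minimal pieces: {0:b, 1:i}
ways to finish when only these pieces remain (= sum over removing one remaining piece with nothing left below it):
  1 left: {4}→1  {7}→1  {8}→1
  2 left: {1,4}→1  {4,7}→2  {4,8}→2  {5,8}→1  {6,7}→1  {7,8}→2
  3 left: {1,4,7}→3  {1,4,8}→3  {2,5,8}→1  {3,6,7}→1  {4,5,8}→3  {4,6,7}→3  {4,7,8}→6  {5,7,8}→3  {6,7,8}→3
  4 left: {1,4,5,8}→6  {1,4,6,7}→6  {1,4,7,8}→12  {2,4,5,8}→4  {2,5,7,8}→4  {3,4,6,7}→4  {3,6,7,8}→4  {4,5,7,8}→12  {4,6,7,8}→12  {5,6,7,8}→6
  5 left: {1,2,4,5,8}→10  {1,3,4,6,7}→10  {1,4,5,7,8}→30  {1,4,6,7,8}→30  {2,4,5,7,8}→20  {2,5,6,7,8}→10  {3,4,6,7,8}→20  {3,5,6,7,8}→10  {4,5,6,7,8}→30
  6 left: {1,2,4,5,7,8}→60  {1,3,4,6,7,8}→60  {1,4,5,6,7,8}→90  {2,3,5,6,7,8}→20  {2,4,5,6,7,8}→60  {3,4,5,6,7,8}→60
  7 left: {0,2,3,5,6,7,8}→20  {1,2,4,5,6,7,8}→210  {1,3,4,5,6,7,8}→210  {2,3,4,5,6,7,8}→140
  placing 0:b first → 560 extensions
  placing 1:i first → 160 extensions
total linear extensions = 720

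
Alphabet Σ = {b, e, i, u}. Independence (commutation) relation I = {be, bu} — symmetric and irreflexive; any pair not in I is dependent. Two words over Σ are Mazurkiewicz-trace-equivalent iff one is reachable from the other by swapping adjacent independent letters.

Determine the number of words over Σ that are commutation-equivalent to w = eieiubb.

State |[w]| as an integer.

3

#0=e has no predecessor
#1=i depends on [0:e]
#2=e depends on [1:i]
#3=i depends on [2:e]
#4=u depends on [3:i]
#5=b depends on [3:i]
#6=b depends on [5:b]
sources: [0:e]
N(rest) = Σ N(rest − s) over sources s of rest; N(one piece) = 1:
  size 1 → [4]=1  [6]=1
  size 2 → [4,6]=2  [5,6]=1
  size 3 → [4,5,6]=3
  size 4 → [3,4,5,6]=3
  size 5 → [2,3,4,5,6]=3
  first=0(e) contributes 3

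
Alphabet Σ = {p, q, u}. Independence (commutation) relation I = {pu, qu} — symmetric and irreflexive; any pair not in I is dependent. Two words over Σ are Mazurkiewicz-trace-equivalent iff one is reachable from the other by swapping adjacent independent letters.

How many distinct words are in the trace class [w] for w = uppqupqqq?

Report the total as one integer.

drop 0:u onto floor
drop 1:p onto floor
drop 2:p onto {1:p}
drop 3:q onto {2:p}
drop 4:u onto {0:u}
drop 5:p onto {3:q}
drop 6:q onto {5:p}
drop 7:q onto {6:q}
drop 8:q onto {7:q}
ground layer = {0:u, 1:p}
drop-orders for the pieces not yet dropped (sum over which currently-grounded one goes next):
  1 to go: {4} 1  {8} 1
  2 to go: {0,4} 1  {4,8} 2  {7,8} 1
  3 to go: {0,4,8} 3  {4,7,8} 3  {6,7,8} 1
  4 to go: {0,4,7,8} 6  {4,6,7,8} 4  {5,6,7,8} 1
  5 to go: {0,4,6,7,8} 10  {3,5,6,7,8} 1  {4,5,6,7,8} 5
  6 to go: {0,4,5,6,7,8} 15  {2,3,5,6,7,8} 1  {3,4,5,6,7,8} 6
  7 to go: {0,3,4,5,6,7,8} 21  {1,2,3,5,6,7,8} 1  {2,3,4,5,6,7,8} 7
  if 0:u drops first: 8 orders
  if 1:p drops first: 28 orders
heap linearizations: 36

36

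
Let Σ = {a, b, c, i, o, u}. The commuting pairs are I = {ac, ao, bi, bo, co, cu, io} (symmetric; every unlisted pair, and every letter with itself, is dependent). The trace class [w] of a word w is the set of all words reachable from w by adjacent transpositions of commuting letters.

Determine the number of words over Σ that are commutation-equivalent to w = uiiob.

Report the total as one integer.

0(u) covers ∅
1(i) covers 0:u
2(i) covers 1:i
3(o) covers 0:u
4(b) covers 0:u
floor of heap: 0:u
completions by unplaced set U, small U first (add the entries for U minus each lowest piece of U):
  |U|=1: {2}:1  {3}:1  {4}:1
  |U|=2: {1,2}:1  {2,3}:2  {2,4}:2  {3,4}:2
  |U|=3: {1,2,3}:3  {1,2,4}:3  {2,3,4}:6
  start at 0(u): 12

12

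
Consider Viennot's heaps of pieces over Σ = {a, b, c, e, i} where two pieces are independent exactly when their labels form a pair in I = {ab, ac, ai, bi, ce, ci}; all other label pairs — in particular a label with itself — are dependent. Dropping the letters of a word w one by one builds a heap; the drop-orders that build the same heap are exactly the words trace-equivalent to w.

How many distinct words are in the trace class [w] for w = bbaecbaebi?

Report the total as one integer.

drop 0:b onto floor
drop 1:b onto {0:b}
drop 2:a onto floor
drop 3:e onto {1:b, 2:a}
drop 4:c onto {1:b}
drop 5:b onto {3:e, 4:c}
drop 6:a onto {3:e}
drop 7:e onto {5:b, 6:a}
drop 8:b onto {7:e}
drop 9:i onto {7:e}
ground layer = {0:b, 2:a}
drop-orders for the pieces not yet dropped (sum over which currently-grounded one goes next):
  1 to go: {8} 1  {9} 1
  2 to go: {8,9} 2
  3 to go: {7,8,9} 2
  4 to go: {5,7,8,9} 2  {6,7,8,9} 2
  5 to go: {4,5,7,8,9} 2  {5,6,7,8,9} 4
  6 to go: {3,5,6,7,8,9} 4  {4,5,6,7,8,9} 6
  7 to go: {2,3,5,6,7,8,9} 4  {3,4,5,6,7,8,9} 10
  8 to go: {1,3,4,5,6,7,8,9} 10  {2,3,4,5,6,7,8,9} 14
  if 0:b drops first: 24 orders
  if 2:a drops first: 10 orders
heap linearizations: 34

34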